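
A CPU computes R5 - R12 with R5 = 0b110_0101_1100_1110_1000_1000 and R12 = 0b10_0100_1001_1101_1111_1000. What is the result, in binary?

0b10000010011000010010000

Subtract column by column in base 2:
  0-0 → 0
  0-0 → 0
  0-0 → 0
  1-1 → 0
  0-1 → 1 (borrow)
  0-1-1 → 0 (borrow)
  0-1-1 → 0 (borrow)
  1-1-1 → 1 (borrow)
  0-1-1 → 0 (borrow)
  1-0-1 → 0
  1-1 → 0
  1-1 → 0
  0-1 → 1 (borrow)
  0-0-1 → 1 (borrow)
  1-0-1 → 0
  1-1 → 0
  1-0 → 1
  0-0 → 0
  1-1 → 0
  0-0 → 0
  0-0 → 0
  1-1 → 0
  1-0 → 1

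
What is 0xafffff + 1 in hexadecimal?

The trailing 5 digits are F (max in base 16), so adding 1 cascades: they roll to 0 and the next digit up increments.

0xb00000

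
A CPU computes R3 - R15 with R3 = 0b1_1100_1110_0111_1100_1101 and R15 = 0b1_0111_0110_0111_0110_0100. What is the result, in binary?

Subtract column by column in base 2:
  1-0 → 1
  0-0 → 0
  1-1 → 0
  1-0 → 1
  0-0 → 0
  0-1 → 1 (borrow)
  1-1-1 → 1 (borrow)
  1-0-1 → 0
  1-1 → 0
  1-1 → 0
  1-1 → 0
  0-0 → 0
  0-0 → 0
  1-1 → 0
  1-1 → 0
  1-0 → 1
  0-1 → 1 (borrow)
  0-1-1 → 0 (borrow)
  1-1-1 → 1 (borrow)
  1-0-1 → 0
  1-1 → 0

0b1011000000001101001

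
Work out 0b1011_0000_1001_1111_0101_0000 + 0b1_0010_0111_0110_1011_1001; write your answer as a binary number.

0b110000110001011000001001

Add column by column in base 2, right to left:
  0+1 = 1
  0+0 = 0
  0+0 = 0
  0+1 = 1
  1+1 = 0 carry 1
  0+1+1 = 0 carry 1
  1+0+1 = 0 carry 1
  0+1+1 = 0 carry 1
  1+0+1 = 0 carry 1
  1+1+1 = 1 carry 1
  1+1+1 = 1 carry 1
  1+0+1 = 0 carry 1
  1+1+1 = 1 carry 1
  0+1+1 = 0 carry 1
  0+1+1 = 0 carry 1
  1+0+1 = 0 carry 1
  0+0+1 = 1
  0+1 = 1
  0+0 = 0
  0+0 = 0
  1+1 = 0 carry 1
  1+0+1 = 0 carry 1
  0+0+1 = 1
  1+0 = 1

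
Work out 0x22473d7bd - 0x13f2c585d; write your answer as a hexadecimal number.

Subtract column by column in base 16:
  d-d → 0
  b-5 → 6
  7-8 → f (borrow)
  d-5-1 → 7
  3-c → 7 (borrow)
  7-2-1 → 4
  4-f → 5 (borrow)
  2-3-1 → e (borrow)
  2-1-1 → 0

0xe5477f60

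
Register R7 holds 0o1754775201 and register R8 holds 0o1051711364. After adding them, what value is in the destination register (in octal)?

0o3026706565

Add column by column in base 8, right to left:
  1+4 = 5
  0+6 = 6
  2+3 = 5
  5+1 = 6
  7+1 = 0 carry 1
  7+7+1 = 7 carry 1
  4+1+1 = 6
  5+5 = 2 carry 1
  7+0+1 = 0 carry 1
  1+1+1 = 3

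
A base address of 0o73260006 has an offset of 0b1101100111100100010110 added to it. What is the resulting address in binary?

0b1001000111101100100011100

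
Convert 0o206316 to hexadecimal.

0x10CCE

Each octal digit is 3 bits: 2=010 0=000 6=110 3=011 1=001 6=110.
Group the bits into nibbles: 0001 0000 1100 1100 1110 → 10CCE.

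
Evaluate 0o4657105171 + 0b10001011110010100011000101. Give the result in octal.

0o5072731476

0b10001011110010100011000101 = 0o213624305 in octal.
Add column by column in base 8, right to left:
  1+5 = 6
  7+0 = 7
  1+3 = 4
  5+4 = 1 carry 1
  0+2+1 = 3
  1+6 = 7
  7+3 = 2 carry 1
  5+1+1 = 7
  6+2 = 0 carry 1
  4+0+1 = 5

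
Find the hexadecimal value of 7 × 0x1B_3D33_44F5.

0xBEAC66E2B3

Multiply each base-16 digit by 7, carrying:
  5×7 = 35 → write 3 carry 2
  F×7+2 = 107 → write B carry 6
  4×7+6 = 34 → write 2 carry 2
  4×7+2 = 30 → write E carry 1
  3×7+1 = 22 → write 6 carry 1
  3×7+1 = 22 → write 6 carry 1
  D×7+1 = 92 → write C carry 5
  3×7+5 = 26 → write A carry 1
  B×7+1 = 78 → write E carry 4
  1×7+4 = 11 → write B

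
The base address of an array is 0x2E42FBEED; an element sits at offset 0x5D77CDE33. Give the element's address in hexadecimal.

0x8BBAC9D20

Add column by column in base 16, right to left:
  D+3 = 0 carry 1
  E+3+1 = 2 carry 1
  E+E+1 = D carry 1
  B+D+1 = 9 carry 1
  F+C+1 = C carry 1
  2+7+1 = A
  4+7 = B
  E+D = B carry 1
  2+5+1 = 8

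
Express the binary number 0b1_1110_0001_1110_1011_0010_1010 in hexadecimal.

Group the bits into nibbles: 0001 1110 0001 1110 1011 0010 1010 → 1e1eb2a.

0x1e1eb2a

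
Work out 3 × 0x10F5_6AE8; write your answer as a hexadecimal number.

Multiply each base-16 digit by 3, carrying:
  8×3 = 24 → write 8 carry 1
  E×3+1 = 43 → write B carry 2
  A×3+2 = 32 → write 0 carry 2
  6×3+2 = 20 → write 4 carry 1
  5×3+1 = 16 → write 0 carry 1
  F×3+1 = 46 → write E carry 2
  0×3+2 = 2 → write 2
  1×3 = 3 → write 3

0x32E040B8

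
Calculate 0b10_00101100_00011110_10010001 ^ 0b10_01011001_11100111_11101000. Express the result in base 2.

XOR bit by bit (1 where the bits differ):
  10001011000001111010010001
^ 10010110011110011111101000
= 00011101011111100101111001

0b00011101011111100101111001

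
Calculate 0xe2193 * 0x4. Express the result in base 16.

Multiply each base-16 digit by 4, carrying:
  3×4 = 12 → write c
  9×4 = 36 → write 4 carry 2
  1×4+2 = 6 → write 6
  2×4 = 8 → write 8
  e×4 = 56 → write 8 carry 3
  remaining carry: 3

0x38864c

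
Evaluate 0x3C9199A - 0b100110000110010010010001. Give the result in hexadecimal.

0x330B509

0b100110000110010010010001 = 0x986491 in hexadecimal.
Subtract column by column in base 16:
  A-1 → 9
  9-9 → 0
  9-4 → 5
  1-6 → B (borrow)
  9-8-1 → 0
  C-9 → 3
  3-0 → 3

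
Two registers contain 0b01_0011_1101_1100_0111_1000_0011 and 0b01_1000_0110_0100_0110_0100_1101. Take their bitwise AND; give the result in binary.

AND bit by bit (1 only where both bits are 1):
  01001111011100011110000011
& 01100001100100011001001101
= 01000001000100011000000001

0b01000001000100011000000001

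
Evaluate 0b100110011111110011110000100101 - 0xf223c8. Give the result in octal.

0o4543214135

0b100110011111110011110000100101 = 0o4637636045 in octal.
0xf223c8 = 0o74421710 in octal.
Subtract column by column in base 8:
  5-0 → 5
  4-1 → 3
  0-7 → 1 (borrow)
  6-1-1 → 4
  3-2 → 1
  6-4 → 2
  7-4 → 3
  3-7 → 4 (borrow)
  6-0-1 → 5
  4-0 → 4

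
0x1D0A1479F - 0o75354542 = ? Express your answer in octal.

0o71752667075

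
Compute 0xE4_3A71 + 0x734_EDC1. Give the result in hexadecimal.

0x8192832

Add column by column in base 16, right to left:
  1+1 = 2
  7+C = 3 carry 1
  A+D+1 = 8 carry 1
  3+E+1 = 2 carry 1
  4+4+1 = 9
  E+3 = 1 carry 1
  0+7+1 = 8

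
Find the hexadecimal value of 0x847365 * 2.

0x108E6CA

Multiply each base-16 digit by 2, carrying:
  5×2 = 10 → write A
  6×2 = 12 → write C
  3×2 = 6 → write 6
  7×2 = 14 → write E
  4×2 = 8 → write 8
  8×2 = 16 → write 0 carry 1
  remaining carry: 1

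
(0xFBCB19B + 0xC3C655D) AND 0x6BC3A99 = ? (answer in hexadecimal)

0x2B81298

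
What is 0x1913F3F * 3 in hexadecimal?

0x4B3BDBD

Multiply each base-16 digit by 3, carrying:
  F×3 = 45 → write D carry 2
  3×3+2 = 11 → write B
  F×3 = 45 → write D carry 2
  3×3+2 = 11 → write B
  1×3 = 3 → write 3
  9×3 = 27 → write B carry 1
  1×3+1 = 4 → write 4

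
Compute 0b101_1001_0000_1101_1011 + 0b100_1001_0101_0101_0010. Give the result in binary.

Add column by column in base 2, right to left:
  1+0 = 1
  1+1 = 0 carry 1
  0+0+1 = 1
  1+0 = 1
  1+1 = 0 carry 1
  0+0+1 = 1
  1+1 = 0 carry 1
  1+0+1 = 0 carry 1
  0+1+1 = 0 carry 1
  0+0+1 = 1
  0+1 = 1
  0+0 = 0
  1+1 = 0 carry 1
  0+0+1 = 1
  0+0 = 0
  1+1 = 0 carry 1
  1+0+1 = 0 carry 1
  0+0+1 = 1
  1+1 = 0 carry 1
  final carry 1

0b10100010011000101101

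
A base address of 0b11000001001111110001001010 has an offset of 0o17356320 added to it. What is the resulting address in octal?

0o320554432

0b11000001001111110001001010 = 0o301176112 in octal.
Add column by column in base 8, right to left:
  2+0 = 2
  1+2 = 3
  1+3 = 4
  6+6 = 4 carry 1
  7+5+1 = 5 carry 1
  1+3+1 = 5
  1+7 = 0 carry 1
  0+1+1 = 2
  3+0 = 3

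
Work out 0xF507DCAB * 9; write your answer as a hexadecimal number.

Multiply each base-16 digit by 9, carrying:
  B×9 = 99 → write 3 carry 6
  A×9+6 = 96 → write 0 carry 6
  C×9+6 = 114 → write 2 carry 7
  D×9+7 = 124 → write C carry 7
  7×9+7 = 70 → write 6 carry 4
  0×9+4 = 4 → write 4
  5×9 = 45 → write D carry 2
  F×9+2 = 137 → write 9 carry 8
  remaining carry: 8

0x89D46C203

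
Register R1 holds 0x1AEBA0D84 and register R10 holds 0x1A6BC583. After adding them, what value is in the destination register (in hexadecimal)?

0x1C925D307

Add column by column in base 16, right to left:
  4+3 = 7
  8+8 = 0 carry 1
  D+5+1 = 3 carry 1
  0+C+1 = D
  A+B = 5 carry 1
  B+6+1 = 2 carry 1
  E+A+1 = 9 carry 1
  A+1+1 = C
  1+0 = 1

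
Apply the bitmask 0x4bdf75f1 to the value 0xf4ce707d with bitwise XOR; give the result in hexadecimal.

XOR each hex digit independently (no carries):
  f^4=b, 4^b=f, c^d=1, e^f=1, 7^7=0, 0^5=5, 7^f=8, d^1=c

0xbf11058c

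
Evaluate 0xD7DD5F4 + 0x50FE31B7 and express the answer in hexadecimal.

Add column by column in base 16, right to left:
  4+7 = B
  F+B = A carry 1
  5+1+1 = 7
  D+3 = 0 carry 1
  D+E+1 = C carry 1
  7+F+1 = 7 carry 1
  D+0+1 = E
  0+5 = 5

0x5E7C07AB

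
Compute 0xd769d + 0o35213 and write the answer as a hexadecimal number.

0xdb128

0o35213 = 0x3a8b in hexadecimal.
Add column by column in base 16, right to left:
  d+b = 8 carry 1
  9+8+1 = 2 carry 1
  6+a+1 = 1 carry 1
  7+3+1 = b
  d+0 = d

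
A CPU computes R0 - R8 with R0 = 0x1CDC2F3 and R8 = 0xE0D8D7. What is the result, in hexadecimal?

Subtract column by column in base 16:
  3-7 → C (borrow)
  F-D-1 → 1
  2-8 → A (borrow)
  C-D-1 → E (borrow)
  D-0-1 → C
  C-E → E (borrow)
  1-0-1 → 0

0xECEA1C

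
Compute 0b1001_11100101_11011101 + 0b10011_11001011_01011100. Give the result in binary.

Add column by column in base 2, right to left:
  1+0 = 1
  0+0 = 0
  1+1 = 0 carry 1
  1+1+1 = 1 carry 1
  1+1+1 = 1 carry 1
  0+0+1 = 1
  1+1 = 0 carry 1
  1+0+1 = 0 carry 1
  1+1+1 = 1 carry 1
  0+1+1 = 0 carry 1
  1+0+1 = 0 carry 1
  0+1+1 = 0 carry 1
  0+0+1 = 1
  1+0 = 1
  1+1 = 0 carry 1
  1+1+1 = 1 carry 1
  1+1+1 = 1 carry 1
  0+1+1 = 0 carry 1
  0+0+1 = 1
  1+0 = 1
  0+1 = 1

0b111011011000100111001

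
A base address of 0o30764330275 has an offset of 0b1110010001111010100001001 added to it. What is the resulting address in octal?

0b1110010001111010100001001 = 0o162172411 in octal.
Add column by column in base 8, right to left:
  5+1 = 6
  7+1 = 0 carry 1
  2+4+1 = 7
  0+2 = 2
  3+7 = 2 carry 1
  3+1+1 = 5
  4+2 = 6
  6+6 = 4 carry 1
  7+1+1 = 1 carry 1
  0+0+1 = 1
  3+0 = 3

0o31146522706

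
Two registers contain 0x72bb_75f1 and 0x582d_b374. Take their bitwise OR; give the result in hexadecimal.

OR each hex digit independently (no carries):
  7|5=7, 2|8=a, b|2=b, b|d=f, 7|b=f, 5|3=7, f|7=f, 1|4=5

0x7abff7f5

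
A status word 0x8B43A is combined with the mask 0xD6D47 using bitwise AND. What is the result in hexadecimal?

0x82402

AND each hex digit independently (no carries):
  8&D=8, B&6=2, 4&D=4, 3&4=0, A&7=2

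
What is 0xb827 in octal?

Expand each hex digit to 4 bits: b=1011 8=1000 2=0010 7=0111.
Group the bits in threes: 001 011 100 000 100 111 → 134047.

0o134047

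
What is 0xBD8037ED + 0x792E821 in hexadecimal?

0xC513200E

Add column by column in base 16, right to left:
  D+1 = E
  E+2 = 0 carry 1
  7+8+1 = 0 carry 1
  3+E+1 = 2 carry 1
  0+2+1 = 3
  8+9 = 1 carry 1
  D+7+1 = 5 carry 1
  B+0+1 = C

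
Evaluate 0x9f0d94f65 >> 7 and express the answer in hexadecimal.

0x13e1b29e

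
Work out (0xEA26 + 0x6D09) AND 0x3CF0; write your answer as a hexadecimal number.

Add column by column in base 16, right to left:
  6+9 = F
  2+0 = 2
  A+D = 7 carry 1
  E+6+1 = 5 carry 1
  final carry 1
Sum = 0x1572F; now AND with 0x3CF0:
  1&0=0, 5&3=1, 7&C=4, 2&F=2, F&0=0

0x1420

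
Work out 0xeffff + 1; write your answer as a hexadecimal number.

The trailing 4 digits are F (max in base 16), so adding 1 cascades: they roll to 0 and the next digit up increments.

0xf0000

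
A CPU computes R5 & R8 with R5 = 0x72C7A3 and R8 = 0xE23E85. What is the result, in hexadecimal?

0x620681

AND each hex digit independently (no carries):
  7&E=6, 2&2=2, C&3=0, 7&E=6, A&8=8, 3&5=1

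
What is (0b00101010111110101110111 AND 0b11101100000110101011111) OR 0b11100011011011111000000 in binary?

0b11101011011111111010111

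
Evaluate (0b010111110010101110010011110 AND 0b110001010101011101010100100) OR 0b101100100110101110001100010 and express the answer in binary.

0b010111110010101110010011110 AND 0b110001010101011101010100100 = 0b010001010000001100010000100.
Then OR with 0b101100100110101110001100010.

0b111101110110101110011100110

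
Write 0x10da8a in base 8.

0o4155212

Expand each hex digit to 4 bits: 1=0001 0=0000 d=1101 a=1010 8=1000 a=1010.
Group the bits in threes: 100 001 101 101 010 001 010 → 4155212.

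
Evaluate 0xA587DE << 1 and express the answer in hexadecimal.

1 bits is not a whole number of base-16 digits; in binary: 101001011000011111011110 << 1 = 1010010110000111110111100.

0x14B0FBC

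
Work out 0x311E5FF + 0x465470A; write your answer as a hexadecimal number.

Add column by column in base 16, right to left:
  F+A = 9 carry 1
  F+0+1 = 0 carry 1
  5+7+1 = D
  E+4 = 2 carry 1
  1+5+1 = 7
  1+6 = 7
  3+4 = 7

0x7772D09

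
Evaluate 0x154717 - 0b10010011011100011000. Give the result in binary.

0x154717 = 0b101010100011100010111 in binary.
Subtract column by column in base 2:
  1-0 → 1
  1-0 → 1
  1-0 → 1
  0-1 → 1 (borrow)
  1-1-1 → 1 (borrow)
  0-0-1 → 1 (borrow)
  0-0-1 → 1 (borrow)
  0-0-1 → 1 (borrow)
  1-1-1 → 1 (borrow)
  1-1-1 → 1 (borrow)
  1-1-1 → 1 (borrow)
  0-0-1 → 1 (borrow)
  0-1-1 → 0 (borrow)
  0-1-1 → 0 (borrow)
  1-0-1 → 0
  0-0 → 0
  1-1 → 0
  0-0 → 0
  1-0 → 1
  0-1 → 1 (borrow)
  1-0-1 → 0

0b11000000111111111111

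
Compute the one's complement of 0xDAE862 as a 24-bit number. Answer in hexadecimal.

0x25179D

Each hex digit d becomes F−d:
  D→2, A→5, E→1, 8→7, 6→9, 2→D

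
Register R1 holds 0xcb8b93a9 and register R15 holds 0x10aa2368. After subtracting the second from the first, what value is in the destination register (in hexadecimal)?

0xbae17041

Subtract column by column in base 16:
  9-8 → 1
  a-6 → 4
  3-3 → 0
  9-2 → 7
  b-a → 1
  8-a → e (borrow)
  b-0-1 → a
  c-1 → b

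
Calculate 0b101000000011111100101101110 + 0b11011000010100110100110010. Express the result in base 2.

0b1000011000110100011010100000

Add column by column in base 2, right to left:
  0+0 = 0
  1+1 = 0 carry 1
  1+0+1 = 0 carry 1
  1+0+1 = 0 carry 1
  0+1+1 = 0 carry 1
  1+1+1 = 1 carry 1
  1+0+1 = 0 carry 1
  0+0+1 = 1
  1+1 = 0 carry 1
  0+0+1 = 1
  0+1 = 1
  1+1 = 0 carry 1
  1+0+1 = 0 carry 1
  1+0+1 = 0 carry 1
  1+1+1 = 1 carry 1
  1+0+1 = 0 carry 1
  1+1+1 = 1 carry 1
  0+0+1 = 1
  0+0 = 0
  0+0 = 0
  0+0 = 0
  0+1 = 1
  0+1 = 1
  0+0 = 0
  1+1 = 0 carry 1
  0+1+1 = 0 carry 1
  1+0+1 = 0 carry 1
  final carry 1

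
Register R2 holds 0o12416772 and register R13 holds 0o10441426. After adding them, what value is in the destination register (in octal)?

0o23060420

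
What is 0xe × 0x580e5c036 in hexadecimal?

0x4d0c9082f4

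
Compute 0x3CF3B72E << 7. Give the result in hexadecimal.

7 bits is not a whole number of base-16 digits; in binary: 111100111100111011011100101110 << 7 = 1111001111001110110111001011100000000.

0x1E79DB9700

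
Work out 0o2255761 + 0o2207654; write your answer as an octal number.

Add column by column in base 8, right to left:
  1+4 = 5
  6+5 = 3 carry 1
  7+6+1 = 6 carry 1
  5+7+1 = 5 carry 1
  5+0+1 = 6
  2+2 = 4
  2+2 = 4

0o4465635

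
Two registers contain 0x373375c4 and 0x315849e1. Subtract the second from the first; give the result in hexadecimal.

0x5db2be3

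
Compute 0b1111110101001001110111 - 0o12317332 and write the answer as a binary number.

0b101011011001110011101

0o12317332 = 0b1010011001111011011010 in binary.
Subtract column by column in base 2:
  1-0 → 1
  1-1 → 0
  1-0 → 1
  0-1 → 1 (borrow)
  1-1-1 → 1 (borrow)
  1-0-1 → 0
  1-1 → 0
  0-1 → 1 (borrow)
  0-0-1 → 1 (borrow)
  1-1-1 → 1 (borrow)
  0-1-1 → 0 (borrow)
  0-1-1 → 0 (borrow)
  1-1-1 → 1 (borrow)
  0-0-1 → 1 (borrow)
  1-0-1 → 0
  0-1 → 1 (borrow)
  1-1-1 → 1 (borrow)
  1-0-1 → 0
  1-0 → 1
  1-1 → 0
  1-0 → 1
  1-1 → 0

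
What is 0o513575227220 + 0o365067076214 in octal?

Add column by column in base 8, right to left:
  0+4 = 4
  2+1 = 3
  2+2 = 4
  7+6 = 5 carry 1
  2+7+1 = 2 carry 1
  2+0+1 = 3
  5+7 = 4 carry 1
  7+6+1 = 6 carry 1
  5+0+1 = 6
  3+5 = 0 carry 1
  1+6+1 = 0 carry 1
  5+3+1 = 1 carry 1
  final carry 1

0o1100664325434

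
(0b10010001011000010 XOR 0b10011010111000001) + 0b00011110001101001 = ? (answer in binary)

0b101001101101100

First 0b10010001011000010 XOR 0b10011010111000001 = 0b00001011100000011.
Add column by column in base 2, right to left:
  1+1 = 0 carry 1
  1+0+1 = 0 carry 1
  0+0+1 = 1
  0+1 = 1
  0+0 = 0
  0+1 = 1
  0+1 = 1
  0+0 = 0
  1+0 = 1
  1+0 = 1
  1+1 = 0 carry 1
  0+1+1 = 0 carry 1
  1+1+1 = 1 carry 1
  0+1+1 = 0 carry 1
  final carry 1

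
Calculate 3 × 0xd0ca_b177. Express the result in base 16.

0x272601465

Multiply each base-16 digit by 3, carrying:
  7×3 = 21 → write 5 carry 1
  7×3+1 = 22 → write 6 carry 1
  1×3+1 = 4 → write 4
  b×3 = 33 → write 1 carry 2
  a×3+2 = 32 → write 0 carry 2
  c×3+2 = 38 → write 6 carry 2
  0×3+2 = 2 → write 2
  d×3 = 39 → write 7 carry 2
  remaining carry: 2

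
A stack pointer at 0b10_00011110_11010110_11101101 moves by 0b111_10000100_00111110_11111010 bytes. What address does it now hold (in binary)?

0b1001101000110001010111100111

Add column by column in base 2, right to left:
  1+0 = 1
  0+1 = 1
  1+0 = 1
  1+1 = 0 carry 1
  0+1+1 = 0 carry 1
  1+1+1 = 1 carry 1
  1+1+1 = 1 carry 1
  1+1+1 = 1 carry 1
  0+0+1 = 1
  1+1 = 0 carry 1
  1+1+1 = 1 carry 1
  0+1+1 = 0 carry 1
  1+1+1 = 1 carry 1
  0+1+1 = 0 carry 1
  1+0+1 = 0 carry 1
  1+0+1 = 0 carry 1
  0+0+1 = 1
  1+0 = 1
  1+1 = 0 carry 1
  1+0+1 = 0 carry 1
  1+0+1 = 0 carry 1
  0+0+1 = 1
  0+0 = 0
  0+1 = 1
  0+1 = 1
  1+1 = 0 carry 1
  0+1+1 = 0 carry 1
  final carry 1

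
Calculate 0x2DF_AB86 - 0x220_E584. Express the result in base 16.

Subtract column by column in base 16:
  6-4 → 2
  8-8 → 0
  B-5 → 6
  A-E → C (borrow)
  F-0-1 → E
  D-2 → B
  2-2 → 0

0xBEC602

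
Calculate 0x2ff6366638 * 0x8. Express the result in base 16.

0x17fb1b331c0

Multiply each base-16 digit by 8, carrying:
  8×8 = 64 → write 0 carry 4
  3×8+4 = 28 → write c carry 1
  6×8+1 = 49 → write 1 carry 3
  6×8+3 = 51 → write 3 carry 3
  6×8+3 = 51 → write 3 carry 3
  3×8+3 = 27 → write b carry 1
  6×8+1 = 49 → write 1 carry 3
  f×8+3 = 123 → write b carry 7
  f×8+7 = 127 → write f carry 7
  2×8+7 = 23 → write 7 carry 1
  remaining carry: 1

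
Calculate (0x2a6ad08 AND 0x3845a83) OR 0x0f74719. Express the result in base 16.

0x2a6ad08 AND 0x3845a83 = 0x2840800.
Then OR with 0x0f74719.

0x2f74f19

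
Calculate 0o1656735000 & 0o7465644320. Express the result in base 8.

0o1444604000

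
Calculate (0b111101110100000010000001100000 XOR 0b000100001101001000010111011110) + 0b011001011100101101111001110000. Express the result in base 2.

First 0b111101110100000010000001100000 XOR 0b000100001101001000010111011110 = 0b111001111001001010010110111110.
Add column by column in base 2, right to left:
  0+0 = 0
  1+0 = 1
  1+0 = 1
  1+0 = 1
  1+1 = 0 carry 1
  1+1+1 = 1 carry 1
  0+1+1 = 0 carry 1
  1+0+1 = 0 carry 1
  1+0+1 = 0 carry 1
  0+1+1 = 0 carry 1
  1+1+1 = 1 carry 1
  0+1+1 = 0 carry 1
  0+1+1 = 0 carry 1
  1+0+1 = 0 carry 1
  0+1+1 = 0 carry 1
  1+1+1 = 1 carry 1
  0+0+1 = 1
  0+1 = 1
  1+0 = 1
  0+0 = 0
  0+1 = 1
  1+1 = 0 carry 1
  1+1+1 = 1 carry 1
  1+0+1 = 0 carry 1
  1+1+1 = 1 carry 1
  0+0+1 = 1
  0+0 = 0
  1+1 = 0 carry 1
  1+1+1 = 1 carry 1
  1+0+1 = 0 carry 1
  final carry 1

0b1010011010101111000010000101110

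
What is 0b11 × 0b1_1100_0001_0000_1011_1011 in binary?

Multiply each base-2 digit by 3, carrying:
  1×3 = 3 → write 1 carry 1
  1×3+1 = 4 → write 0 carry 2
  0×3+2 = 2 → write 0 carry 1
  1×3+1 = 4 → write 0 carry 2
  1×3+2 = 5 → write 1 carry 2
  1×3+2 = 5 → write 1 carry 2
  0×3+2 = 2 → write 0 carry 1
  1×3+1 = 4 → write 0 carry 2
  0×3+2 = 2 → write 0 carry 1
  0×3+1 = 1 → write 1
  0×3 = 0 → write 0
  0×3 = 0 → write 0
  1×3 = 3 → write 1 carry 1
  0×3+1 = 1 → write 1
  0×3 = 0 → write 0
  0×3 = 0 → write 0
  0×3 = 0 → write 0
  0×3 = 0 → write 0
  1×3 = 3 → write 1 carry 1
  1×3+1 = 4 → write 0 carry 2
  1×3+2 = 5 → write 1 carry 2
  remaining carry: 10

0b10101000011001000110001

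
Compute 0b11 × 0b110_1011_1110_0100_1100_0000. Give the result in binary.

Multiply each base-2 digit by 3, carrying:
  0×3 = 0 → write 0
  0×3 = 0 → write 0
  0×3 = 0 → write 0
  0×3 = 0 → write 0
  0×3 = 0 → write 0
  0×3 = 0 → write 0
  1×3 = 3 → write 1 carry 1
  1×3+1 = 4 → write 0 carry 2
  0×3+2 = 2 → write 0 carry 1
  0×3+1 = 1 → write 1
  1×3 = 3 → write 1 carry 1
  0×3+1 = 1 → write 1
  0×3 = 0 → write 0
  1×3 = 3 → write 1 carry 1
  1×3+1 = 4 → write 0 carry 2
  1×3+2 = 5 → write 1 carry 2
  1×3+2 = 5 → write 1 carry 2
  1×3+2 = 5 → write 1 carry 2
  0×3+2 = 2 → write 0 carry 1
  1×3+1 = 4 → write 0 carry 2
  0×3+2 = 2 → write 0 carry 1
  1×3+1 = 4 → write 0 carry 2
  1×3+2 = 5 → write 1 carry 2
  remaining carry: 10

0b1010000111010111001000000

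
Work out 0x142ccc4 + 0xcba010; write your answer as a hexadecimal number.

0x20e6cd4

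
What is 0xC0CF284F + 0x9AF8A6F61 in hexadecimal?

0xA705997B0

Add column by column in base 16, right to left:
  F+1 = 0 carry 1
  4+6+1 = B
  8+F = 7 carry 1
  2+6+1 = 9
  F+A = 9 carry 1
  C+8+1 = 5 carry 1
  0+F+1 = 0 carry 1
  C+A+1 = 7 carry 1
  0+9+1 = A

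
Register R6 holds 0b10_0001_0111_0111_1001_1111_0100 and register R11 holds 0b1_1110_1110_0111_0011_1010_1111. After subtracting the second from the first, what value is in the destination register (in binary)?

0b1010010000011001000101

Subtract column by column in base 2:
  0-1 → 1 (borrow)
  0-1-1 → 0 (borrow)
  1-1-1 → 1 (borrow)
  0-1-1 → 0 (borrow)
  1-0-1 → 0
  1-1 → 0
  1-0 → 1
  1-1 → 0
  1-1 → 0
  0-1 → 1 (borrow)
  0-0-1 → 1 (borrow)
  1-0-1 → 0
  1-1 → 0
  1-1 → 0
  1-1 → 0
  0-0 → 0
  1-0 → 1
  1-1 → 0
  1-1 → 0
  0-1 → 1 (borrow)
  1-0-1 → 0
  0-1 → 1 (borrow)
  0-1-1 → 0 (borrow)
  0-1-1 → 0 (borrow)
  0-1-1 → 0 (borrow)
  1-0-1 → 0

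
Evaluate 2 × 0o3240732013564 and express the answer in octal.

Multiply each base-8 digit by 2, carrying:
  4×2 = 8 → write 0 carry 1
  6×2+1 = 13 → write 5 carry 1
  5×2+1 = 11 → write 3 carry 1
  3×2+1 = 7 → write 7
  1×2 = 2 → write 2
  0×2 = 0 → write 0
  2×2 = 4 → write 4
  3×2 = 6 → write 6
  7×2 = 14 → write 6 carry 1
  0×2+1 = 1 → write 1
  4×2 = 8 → write 0 carry 1
  2×2+1 = 5 → write 5
  3×2 = 6 → write 6

0o6501664027350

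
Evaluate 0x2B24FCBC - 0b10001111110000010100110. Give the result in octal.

0x2B24FCBC = 0o5311176274 in octal.
0b10001111110000010100110 = 0o21760246 in octal.
Subtract column by column in base 8:
  4-6 → 6 (borrow)
  7-4-1 → 2
  2-2 → 0
  6-0 → 6
  7-6 → 1
  1-7 → 2 (borrow)
  1-1-1 → 7 (borrow)
  1-2-1 → 6 (borrow)
  3-0-1 → 2
  5-0 → 5

0o5267216026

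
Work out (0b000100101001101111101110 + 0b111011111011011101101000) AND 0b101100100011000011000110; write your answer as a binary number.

0b100001000001000110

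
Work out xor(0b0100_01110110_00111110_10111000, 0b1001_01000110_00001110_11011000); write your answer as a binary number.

0b1101001100000011000001100000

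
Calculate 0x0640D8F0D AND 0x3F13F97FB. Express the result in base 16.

AND each hex digit independently (no carries):
  0&3=0, 6&F=6, 4&1=0, 0&3=0, D&F=D, 8&9=8, F&7=7, 0&F=0, D&B=9

0x0600D8709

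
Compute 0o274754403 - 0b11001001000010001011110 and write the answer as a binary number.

0b10100011110101010010100101

0o274754403 = 0b10111100111101100100000011 in binary.
Subtract column by column in base 2:
  1-0 → 1
  1-1 → 0
  0-1 → 1 (borrow)
  0-1-1 → 0 (borrow)
  0-1-1 → 0 (borrow)
  0-0-1 → 1 (borrow)
  0-1-1 → 0 (borrow)
  0-0-1 → 1 (borrow)
  1-0-1 → 0
  0-0 → 0
  0-1 → 1 (borrow)
  1-0-1 → 0
  1-0 → 1
  0-0 → 0
  1-0 → 1
  1-1 → 0
  1-0 → 1
  1-0 → 1
  0-1 → 1 (borrow)
  0-0-1 → 1 (borrow)
  1-0-1 → 0
  1-1 → 0
  1-1 → 0
  1-0 → 1
  0-0 → 0
  1-0 → 1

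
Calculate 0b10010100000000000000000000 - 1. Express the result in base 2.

0b10010011111111111111111111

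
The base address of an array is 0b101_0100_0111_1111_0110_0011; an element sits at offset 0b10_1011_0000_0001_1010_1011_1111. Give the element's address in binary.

0b11000001001001101000100010

Add column by column in base 2, right to left:
  1+1 = 0 carry 1
  1+1+1 = 1 carry 1
  0+1+1 = 0 carry 1
  0+1+1 = 0 carry 1
  0+1+1 = 0 carry 1
  1+1+1 = 1 carry 1
  1+0+1 = 0 carry 1
  0+1+1 = 0 carry 1
  1+0+1 = 0 carry 1
  1+1+1 = 1 carry 1
  1+0+1 = 0 carry 1
  1+1+1 = 1 carry 1
  1+1+1 = 1 carry 1
  1+0+1 = 0 carry 1
  1+0+1 = 0 carry 1
  0+0+1 = 1
  0+0 = 0
  0+0 = 0
  1+0 = 1
  0+0 = 0
  1+1 = 0 carry 1
  0+1+1 = 0 carry 1
  1+0+1 = 0 carry 1
  0+1+1 = 0 carry 1
  0+0+1 = 1
  0+1 = 1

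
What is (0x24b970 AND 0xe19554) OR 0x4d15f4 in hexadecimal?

0x6d95f4

0x24b970 AND 0xe19554 = 0x209150.
Then OR with 0x4d15f4.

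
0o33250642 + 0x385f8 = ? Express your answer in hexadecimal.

0o33250642 = 0x6d51a2 in hexadecimal.
Add column by column in base 16, right to left:
  2+8 = a
  a+f = 9 carry 1
  1+5+1 = 7
  5+8 = d
  d+3 = 0 carry 1
  6+0+1 = 7

0x70d79a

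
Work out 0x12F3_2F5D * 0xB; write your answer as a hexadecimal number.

Multiply each base-16 digit by 11, carrying:
  D×11 = 143 → write F carry 8
  5×11+8 = 63 → write F carry 3
  F×11+3 = 168 → write 8 carry 10
  2×11+10 = 32 → write 0 carry 2
  3×11+2 = 35 → write 3 carry 2
  F×11+2 = 167 → write 7 carry 10
  2×11+10 = 32 → write 0 carry 2
  1×11+2 = 13 → write D

0xD07308FF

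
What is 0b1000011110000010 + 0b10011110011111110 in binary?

Add column by column in base 2, right to left:
  0+0 = 0
  1+1 = 0 carry 1
  0+1+1 = 0 carry 1
  0+1+1 = 0 carry 1
  0+1+1 = 0 carry 1
  0+1+1 = 0 carry 1
  0+1+1 = 0 carry 1
  1+1+1 = 1 carry 1
  1+0+1 = 0 carry 1
  1+0+1 = 0 carry 1
  1+1+1 = 1 carry 1
  0+1+1 = 0 carry 1
  0+1+1 = 0 carry 1
  0+1+1 = 0 carry 1
  0+0+1 = 1
  1+0 = 1
  0+1 = 1

0b11100010010000000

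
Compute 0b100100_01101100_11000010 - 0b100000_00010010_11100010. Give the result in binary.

Subtract column by column in base 2:
  0-0 → 0
  1-1 → 0
  0-0 → 0
  0-0 → 0
  0-0 → 0
  0-1 → 1 (borrow)
  1-1-1 → 1 (borrow)
  1-1-1 → 1 (borrow)
  0-0-1 → 1 (borrow)
  0-1-1 → 0 (borrow)
  1-0-1 → 0
  1-0 → 1
  0-1 → 1 (borrow)
  1-0-1 → 0
  1-0 → 1
  0-0 → 0
  0-0 → 0
  0-0 → 0
  1-0 → 1
  0-0 → 0
  0-0 → 0
  1-1 → 0

0b1000101100111100000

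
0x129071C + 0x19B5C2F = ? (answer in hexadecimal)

Add column by column in base 16, right to left:
  C+F = B carry 1
  1+2+1 = 4
  7+C = 3 carry 1
  0+5+1 = 6
  9+B = 4 carry 1
  2+9+1 = C
  1+1 = 2

0x2C4634B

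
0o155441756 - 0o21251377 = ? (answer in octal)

0o134170357

Subtract column by column in base 8:
  6-7 → 7 (borrow)
  5-7-1 → 5 (borrow)
  7-3-1 → 3
  1-1 → 0
  4-5 → 7 (borrow)
  4-2-1 → 1
  5-1 → 4
  5-2 → 3
  1-0 → 1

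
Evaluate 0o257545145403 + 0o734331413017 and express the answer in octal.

Add column by column in base 8, right to left:
  3+7 = 2 carry 1
  0+1+1 = 2
  4+0 = 4
  5+3 = 0 carry 1
  4+1+1 = 6
  1+4 = 5
  5+1 = 6
  4+3 = 7
  5+3 = 0 carry 1
  7+4+1 = 4 carry 1
  5+3+1 = 1 carry 1
  2+7+1 = 2 carry 1
  final carry 1

0o1214076560422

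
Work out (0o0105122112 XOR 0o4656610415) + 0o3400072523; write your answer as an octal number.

First 0o0105122112 XOR 0o4656610415 = 0o4753732507.
Add column by column in base 8, right to left:
  7+3 = 2 carry 1
  0+2+1 = 3
  5+5 = 2 carry 1
  2+2+1 = 5
  3+7 = 2 carry 1
  7+0+1 = 0 carry 1
  3+0+1 = 4
  5+0 = 5
  7+4 = 3 carry 1
  4+3+1 = 0 carry 1
  final carry 1

0o10354025232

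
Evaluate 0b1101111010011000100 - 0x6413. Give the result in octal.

0o1510261

0b1101111010011000100 = 0o1572304 in octal.
0x6413 = 0o62023 in octal.
Subtract column by column in base 8:
  4-3 → 1
  0-2 → 6 (borrow)
  3-0-1 → 2
  2-2 → 0
  7-6 → 1
  5-0 → 5
  1-0 → 1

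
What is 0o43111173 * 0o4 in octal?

0o214444754

Multiply each base-8 digit by 4, carrying:
  3×4 = 12 → write 4 carry 1
  7×4+1 = 29 → write 5 carry 3
  1×4+3 = 7 → write 7
  1×4 = 4 → write 4
  1×4 = 4 → write 4
  1×4 = 4 → write 4
  3×4 = 12 → write 4 carry 1
  4×4+1 = 17 → write 1 carry 2
  remaining carry: 2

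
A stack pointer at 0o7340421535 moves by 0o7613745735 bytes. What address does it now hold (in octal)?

Add column by column in base 8, right to left:
  5+5 = 2 carry 1
  3+3+1 = 7
  5+7 = 4 carry 1
  1+5+1 = 7
  2+4 = 6
  4+7 = 3 carry 1
  0+3+1 = 4
  4+1 = 5
  3+6 = 1 carry 1
  7+7+1 = 7 carry 1
  final carry 1

0o17154367472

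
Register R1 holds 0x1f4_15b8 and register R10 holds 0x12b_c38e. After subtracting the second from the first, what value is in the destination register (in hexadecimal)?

0xc8522a

Subtract column by column in base 16:
  8-e → a (borrow)
  b-8-1 → 2
  5-3 → 2
  1-c → 5 (borrow)
  4-b-1 → 8 (borrow)
  f-2-1 → c
  1-1 → 0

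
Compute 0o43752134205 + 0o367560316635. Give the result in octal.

0o433532453042

Add column by column in base 8, right to left:
  5+5 = 2 carry 1
  0+3+1 = 4
  2+6 = 0 carry 1
  4+6+1 = 3 carry 1
  3+1+1 = 5
  1+3 = 4
  2+0 = 2
  5+6 = 3 carry 1
  7+5+1 = 5 carry 1
  3+7+1 = 3 carry 1
  4+6+1 = 3 carry 1
  0+3+1 = 4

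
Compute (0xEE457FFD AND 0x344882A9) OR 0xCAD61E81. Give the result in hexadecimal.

0xEED61EA9

0xEE457FFD AND 0x344882A9 = 0x244002A9.
Then OR with 0xCAD61E81.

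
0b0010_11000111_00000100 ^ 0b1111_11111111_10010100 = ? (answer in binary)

XOR bit by bit (1 where the bits differ):
  00101100011100000100
^ 11111111111110010100
= 11010011100010010000

0b11010011100010010000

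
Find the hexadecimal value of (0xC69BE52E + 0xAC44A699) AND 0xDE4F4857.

Add column by column in base 16, right to left:
  E+9 = 7 carry 1
  2+9+1 = C
  5+6 = B
  E+A = 8 carry 1
  B+4+1 = 0 carry 1
  9+4+1 = E
  6+C = 2 carry 1
  C+A+1 = 7 carry 1
  final carry 1
Sum = 0x172E08BC7; now AND with 0xDE4F4857:
  1&0=0, 7&D=5, 2&E=2, E&4=4, 0&F=0, 8&4=0, B&8=8, C&5=4, 7&7=7

0x52400847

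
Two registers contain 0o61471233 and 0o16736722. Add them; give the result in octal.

Add column by column in base 8, right to left:
  3+2 = 5
  3+2 = 5
  2+7 = 1 carry 1
  1+6+1 = 0 carry 1
  7+3+1 = 3 carry 1
  4+7+1 = 4 carry 1
  1+6+1 = 0 carry 1
  6+1+1 = 0 carry 1
  final carry 1

0o100430155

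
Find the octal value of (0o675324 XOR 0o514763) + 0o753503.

First 0o675324 XOR 0o514763 = 0o361447.
Add column by column in base 8, right to left:
  7+3 = 2 carry 1
  4+0+1 = 5
  4+5 = 1 carry 1
  1+3+1 = 5
  6+5 = 3 carry 1
  3+7+1 = 3 carry 1
  final carry 1

0o1335152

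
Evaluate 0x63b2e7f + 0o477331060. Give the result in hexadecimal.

0xb38e0af

0o477331060 = 0x4fdb230 in hexadecimal.
Add column by column in base 16, right to left:
  f+0 = f
  7+3 = a
  e+2 = 0 carry 1
  2+b+1 = e
  b+d = 8 carry 1
  3+f+1 = 3 carry 1
  6+4+1 = b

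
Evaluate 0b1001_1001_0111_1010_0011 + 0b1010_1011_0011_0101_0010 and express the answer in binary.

0b101000100101011110101

Add column by column in base 2, right to left:
  1+0 = 1
  1+1 = 0 carry 1
  0+0+1 = 1
  0+0 = 0
  0+1 = 1
  1+0 = 1
  0+1 = 1
  1+0 = 1
  1+1 = 0 carry 1
  1+1+1 = 1 carry 1
  1+0+1 = 0 carry 1
  0+0+1 = 1
  1+1 = 0 carry 1
  0+1+1 = 0 carry 1
  0+0+1 = 1
  1+1 = 0 carry 1
  1+0+1 = 0 carry 1
  0+1+1 = 0 carry 1
  0+0+1 = 1
  1+1 = 0 carry 1
  final carry 1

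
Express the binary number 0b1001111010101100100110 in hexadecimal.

0x27AB26

Group the bits into nibbles: 0010 0111 1010 1011 0010 0110 → 27AB26.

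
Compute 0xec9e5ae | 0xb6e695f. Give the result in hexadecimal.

0xfefedff

OR each hex digit independently (no carries):
  e|b=f, c|6=e, 9|e=f, e|6=e, 5|9=d, a|5=f, e|f=f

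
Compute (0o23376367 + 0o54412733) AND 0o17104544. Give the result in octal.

0o100

Add column by column in base 8, right to left:
  7+3 = 2 carry 1
  6+3+1 = 2 carry 1
  3+7+1 = 3 carry 1
  6+2+1 = 1 carry 1
  7+1+1 = 1 carry 1
  3+4+1 = 0 carry 1
  3+4+1 = 0 carry 1
  2+5+1 = 0 carry 1
  final carry 1
Sum = 0o100011322; now AND with 0o17104544:
  1&0=0, 0&1=0, 0&7=0, 0&1=0, 1&0=0, 1&4=0, 3&5=1, 2&4=0, 2&4=0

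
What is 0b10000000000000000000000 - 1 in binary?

0b1111111111111111111111

The trailing 22 digits are 0, so subtracting 1 borrows through: they become 1 and the next digit up decrements.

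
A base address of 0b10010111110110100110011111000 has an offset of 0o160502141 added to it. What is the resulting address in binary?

0o160502141 = 0b1110000101000010001100001 in binary.
Add column by column in base 2, right to left:
  0+1 = 1
  0+0 = 0
  0+0 = 0
  1+0 = 1
  1+0 = 1
  1+1 = 0 carry 1
  1+1+1 = 1 carry 1
  1+0+1 = 0 carry 1
  0+0+1 = 1
  0+0 = 0
  1+1 = 0 carry 1
  1+0+1 = 0 carry 1
  0+0+1 = 1
  0+0 = 0
  1+0 = 1
  0+1 = 1
  1+0 = 1
  1+1 = 0 carry 1
  0+0+1 = 1
  1+0 = 1
  1+0 = 1
  1+0 = 1
  1+1 = 0 carry 1
  1+1+1 = 1 carry 1
  0+1+1 = 0 carry 1
  1+0+1 = 0 carry 1
  0+0+1 = 1
  0+0 = 0
  1+0 = 1

0b10100101111011101000101011001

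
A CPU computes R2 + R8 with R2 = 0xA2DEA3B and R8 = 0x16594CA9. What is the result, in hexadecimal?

0x208736E4

Add column by column in base 16, right to left:
  B+9 = 4 carry 1
  3+A+1 = E
  A+C = 6 carry 1
  E+4+1 = 3 carry 1
  D+9+1 = 7 carry 1
  2+5+1 = 8
  A+6 = 0 carry 1
  0+1+1 = 2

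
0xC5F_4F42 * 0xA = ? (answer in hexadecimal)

0x7BB91894

Multiply each base-16 digit by 10, carrying:
  2×10 = 20 → write 4 carry 1
  4×10+1 = 41 → write 9 carry 2
  F×10+2 = 152 → write 8 carry 9
  4×10+9 = 49 → write 1 carry 3
  F×10+3 = 153 → write 9 carry 9
  5×10+9 = 59 → write B carry 3
  C×10+3 = 123 → write B carry 7
  remaining carry: 7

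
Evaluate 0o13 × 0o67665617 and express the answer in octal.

0o1146317445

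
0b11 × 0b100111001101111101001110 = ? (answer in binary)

0b1110101101001110111101010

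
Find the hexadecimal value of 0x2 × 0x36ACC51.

0x6D598A2

Multiply each base-16 digit by 2, carrying:
  1×2 = 2 → write 2
  5×2 = 10 → write A
  C×2 = 24 → write 8 carry 1
  C×2+1 = 25 → write 9 carry 1
  A×2+1 = 21 → write 5 carry 1
  6×2+1 = 13 → write D
  3×2 = 6 → write 6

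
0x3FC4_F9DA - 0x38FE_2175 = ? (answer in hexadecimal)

Subtract column by column in base 16:
  A-5 → 5
  D-7 → 6
  9-1 → 8
  F-2 → D
  4-E → 6 (borrow)
  C-F-1 → C (borrow)
  F-8-1 → 6
  3-3 → 0

0x6C6D865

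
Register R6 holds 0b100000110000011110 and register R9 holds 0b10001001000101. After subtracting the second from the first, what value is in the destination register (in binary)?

0b11110100111011001

Subtract column by column in base 2:
  0-1 → 1 (borrow)
  1-0-1 → 0
  1-1 → 0
  1-0 → 1
  1-0 → 1
  0-0 → 0
  0-1 → 1 (borrow)
  0-0-1 → 1 (borrow)
  0-0-1 → 1 (borrow)
  0-1-1 → 0 (borrow)
  1-0-1 → 0
  1-0 → 1
  0-0 → 0
  0-1 → 1 (borrow)
  0-0-1 → 1 (borrow)
  0-0-1 → 1 (borrow)
  0-0-1 → 1 (borrow)
  1-0-1 → 0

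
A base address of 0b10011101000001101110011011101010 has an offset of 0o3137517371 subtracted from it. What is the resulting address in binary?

0b10000011100010000100011111110001

0o3137517371 = 0b11001011111101001111011111001 in binary.
Subtract column by column in base 2:
  0-1 → 1 (borrow)
  1-0-1 → 0
  0-0 → 0
  1-1 → 0
  0-1 → 1 (borrow)
  1-1-1 → 1 (borrow)
  1-1-1 → 1 (borrow)
  1-1-1 → 1 (borrow)
  0-0-1 → 1 (borrow)
  1-1-1 → 1 (borrow)
  1-1-1 → 1 (borrow)
  0-1-1 → 0 (borrow)
  0-1-1 → 0 (borrow)
  1-0-1 → 0
  1-0 → 1
  1-1 → 0
  0-0 → 0
  1-1 → 0
  1-1 → 0
  0-1 → 1 (borrow)
  0-1-1 → 0 (borrow)
  0-1-1 → 0 (borrow)
  0-1-1 → 0 (borrow)
  0-0-1 → 1 (borrow)
  1-1-1 → 1 (borrow)
  0-0-1 → 1 (borrow)
  1-0-1 → 0
  1-1 → 0
  1-1 → 0
  0-0 → 0
  0-0 → 0
  1-0 → 1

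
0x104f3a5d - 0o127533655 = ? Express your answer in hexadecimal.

0o127533655 = 0x15eb7ad in hexadecimal.
Subtract column by column in base 16:
  d-d → 0
  5-a → b (borrow)
  a-7-1 → 2
  3-b → 8 (borrow)
  f-e-1 → 0
  4-5 → f (borrow)
  0-1-1 → e (borrow)
  1-0-1 → 0

0xef082b0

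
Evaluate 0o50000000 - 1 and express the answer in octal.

0o47777777

The trailing 7 digits are 0, so subtracting 1 borrows through: they become 7 and the next digit up decrements.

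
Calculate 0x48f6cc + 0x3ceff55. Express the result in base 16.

Add column by column in base 16, right to left:
  c+5 = 1 carry 1
  c+5+1 = 2 carry 1
  6+f+1 = 6 carry 1
  f+f+1 = f carry 1
  8+e+1 = 7 carry 1
  4+c+1 = 1 carry 1
  0+3+1 = 4

0x417f621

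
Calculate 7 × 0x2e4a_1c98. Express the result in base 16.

Multiply each base-16 digit by 7, carrying:
  8×7 = 56 → write 8 carry 3
  9×7+3 = 66 → write 2 carry 4
  c×7+4 = 88 → write 8 carry 5
  1×7+5 = 12 → write c
  a×7 = 70 → write 6 carry 4
  4×7+4 = 32 → write 0 carry 2
  e×7+2 = 100 → write 4 carry 6
  2×7+6 = 20 → write 4 carry 1
  remaining carry: 1

0x14406c828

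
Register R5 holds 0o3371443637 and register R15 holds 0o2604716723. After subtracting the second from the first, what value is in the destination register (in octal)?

Subtract column by column in base 8:
  7-3 → 4
  3-2 → 1
  6-7 → 7 (borrow)
  3-6-1 → 4 (borrow)
  4-1-1 → 2
  4-7 → 5 (borrow)
  1-4-1 → 4 (borrow)
  7-0-1 → 6
  3-6 → 5 (borrow)
  3-2-1 → 0

0o564524714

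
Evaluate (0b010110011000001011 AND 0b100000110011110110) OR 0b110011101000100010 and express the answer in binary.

0b110011111000100010

0b010110011000001011 AND 0b100000110011110110 = 0b000000010000000010.
Then OR with 0b110011101000100010.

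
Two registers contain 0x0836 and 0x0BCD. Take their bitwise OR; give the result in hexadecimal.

0x0BFF

OR each hex digit independently (no carries):
  0|0=0, 8|B=B, 3|C=F, 6|D=F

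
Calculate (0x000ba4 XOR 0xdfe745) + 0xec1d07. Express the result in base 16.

First 0x000ba4 XOR 0xdfe745 = 0xdfece1.
Add column by column in base 16, right to left:
  1+7 = 8
  e+0 = e
  c+d = 9 carry 1
  e+1+1 = 0 carry 1
  f+c+1 = c carry 1
  d+e+1 = c carry 1
  final carry 1

0x1cc09e8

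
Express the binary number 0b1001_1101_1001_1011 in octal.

0o116633

Group the bits in threes: 001 001 110 110 011 011 → 116633.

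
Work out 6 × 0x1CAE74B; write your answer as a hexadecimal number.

Multiply each base-16 digit by 6, carrying:
  B×6 = 66 → write 2 carry 4
  4×6+4 = 28 → write C carry 1
  7×6+1 = 43 → write B carry 2
  E×6+2 = 86 → write 6 carry 5
  A×6+5 = 65 → write 1 carry 4
  C×6+4 = 76 → write C carry 4
  1×6+4 = 10 → write A

0xAC16BC2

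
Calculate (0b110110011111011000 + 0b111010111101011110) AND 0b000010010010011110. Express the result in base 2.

Add column by column in base 2, right to left:
  0+0 = 0
  0+1 = 1
  0+1 = 1
  1+1 = 0 carry 1
  1+1+1 = 1 carry 1
  0+0+1 = 1
  1+1 = 0 carry 1
  1+0+1 = 0 carry 1
  1+1+1 = 1 carry 1
  1+1+1 = 1 carry 1
  1+1+1 = 1 carry 1
  0+1+1 = 0 carry 1
  0+0+1 = 1
  1+1 = 0 carry 1
  1+0+1 = 0 carry 1
  0+1+1 = 0 carry 1
  1+1+1 = 1 carry 1
  1+1+1 = 1 carry 1
  final carry 1
Sum = 0b1110001011100110110; now AND with 0b000010010010011110:
  1110001011100110110
& 0000010010010011110
= 0000000010000010110

0b10000010110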